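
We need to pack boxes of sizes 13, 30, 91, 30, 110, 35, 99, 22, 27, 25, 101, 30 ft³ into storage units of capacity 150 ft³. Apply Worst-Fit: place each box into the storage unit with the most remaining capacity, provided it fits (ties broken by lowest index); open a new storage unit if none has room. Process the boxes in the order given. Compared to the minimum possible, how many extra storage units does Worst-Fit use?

Worst-Fit: [13,30,91] [30,110] [35,99] [22,27,25,30] [101] → 5 storage units.
Total size 613 ft³; any packing needs at least ⌈613/150⌉ = 5 storage units.
So 5 is already optimal.

0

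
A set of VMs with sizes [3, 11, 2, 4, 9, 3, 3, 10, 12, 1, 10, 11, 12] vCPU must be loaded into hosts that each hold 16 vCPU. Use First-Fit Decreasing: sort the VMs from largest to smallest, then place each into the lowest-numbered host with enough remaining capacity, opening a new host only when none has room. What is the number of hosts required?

7 hosts

Sorted descending: 12, 12, 11, 11, 10, 10, 9, 4, 3, 3, 3, 2, 1.
12 vCPU → host 1 (remaining 4 vCPU)
12 vCPU → host 2 (remaining 4 vCPU)
11 vCPU → host 3 (remaining 5 vCPU)
11 vCPU → host 4 (remaining 5 vCPU)
10 vCPU → host 5 (remaining 6 vCPU)
10 vCPU → host 6 (remaining 6 vCPU)
9 vCPU → host 7 (remaining 7 vCPU)
4 vCPU → host 1 (remaining 0 vCPU)
3 vCPU → host 2 (remaining 1 vCPU)
3 vCPU → host 3 (remaining 2 vCPU)
3 vCPU → host 4 (remaining 2 vCPU)
2 vCPU → host 3 (remaining 0 vCPU)
1 vCPU → host 2 (remaining 0 vCPU)
Final hosts: [12,4] [12,3,1] [11,3,2] [11,3] [10] [10] [9].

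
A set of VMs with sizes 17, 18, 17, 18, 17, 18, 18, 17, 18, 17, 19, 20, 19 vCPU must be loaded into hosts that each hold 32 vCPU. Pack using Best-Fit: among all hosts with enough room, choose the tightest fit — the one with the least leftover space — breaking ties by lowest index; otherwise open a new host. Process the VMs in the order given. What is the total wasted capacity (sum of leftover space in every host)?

Put 17 vCPU in host 1; 15 vCPU remain.
Put 18 vCPU in host 2; 14 vCPU remain.
Put 17 vCPU in host 3; 15 vCPU remain.
Put 18 vCPU in host 4; 14 vCPU remain.
Put 17 vCPU in host 5; 15 vCPU remain.
Put 18 vCPU in host 6; 14 vCPU remain.
Put 18 vCPU in host 7; 14 vCPU remain.
Put 17 vCPU in host 8; 15 vCPU remain.
Put 18 vCPU in host 9; 14 vCPU remain.
Put 17 vCPU in host 10; 15 vCPU remain.
Put 19 vCPU in host 11; 13 vCPU remain.
Put 20 vCPU in host 12; 12 vCPU remain.
Put 19 vCPU in host 13; 13 vCPU remain.
13 hosts × 32 vCPU = 416 vCPU; used 233 vCPU; unused 183 vCPU.

183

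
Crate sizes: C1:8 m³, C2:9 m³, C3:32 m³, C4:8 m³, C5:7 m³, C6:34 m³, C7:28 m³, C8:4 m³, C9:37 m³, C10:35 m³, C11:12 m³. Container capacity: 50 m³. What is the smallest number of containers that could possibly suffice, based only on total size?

5

Total size = 8 + 9 + 32 + 8 + 7 + 34 + 28 + 4 + 37 + 35 + 12 = 214 m³.
⌈214 / 50⌉ = 5.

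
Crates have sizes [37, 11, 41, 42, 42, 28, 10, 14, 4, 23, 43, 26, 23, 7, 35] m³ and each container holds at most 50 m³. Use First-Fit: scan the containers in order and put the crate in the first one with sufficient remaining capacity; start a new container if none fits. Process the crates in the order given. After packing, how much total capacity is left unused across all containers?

Put 37 m³ in container 1; 13 m³ remain.
Put 11 m³ in container 1; 2 m³ remain.
Put 41 m³ in container 2; 9 m³ remain.
Put 42 m³ in container 3; 8 m³ remain.
Put 42 m³ in container 4; 8 m³ remain.
Put 28 m³ in container 5; 22 m³ remain.
Put 10 m³ in container 5; 12 m³ remain.
Put 14 m³ in container 6; 36 m³ remain.
Put 4 m³ in container 2; 5 m³ remain.
Put 23 m³ in container 6; 13 m³ remain.
Put 43 m³ in container 7; 7 m³ remain.
Put 26 m³ in container 8; 24 m³ remain.
Put 23 m³ in container 8; 1 m³ remain.
Put 7 m³ in container 3; 1 m³ remain.
Put 35 m³ in container 9; 15 m³ remain.
9 containers × 50 m³ = 450 m³; used 386 m³; unused 64 m³.

64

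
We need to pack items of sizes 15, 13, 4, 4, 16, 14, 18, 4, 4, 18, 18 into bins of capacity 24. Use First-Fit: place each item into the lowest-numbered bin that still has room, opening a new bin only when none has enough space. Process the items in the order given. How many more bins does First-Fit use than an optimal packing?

First-Fit: [15,4,4] [13,4,4] [16] [14] [18] [18] [18] → 7 bins.
7 items exceed 12 (half the capacity), and no two of those can share a bin, so at least 7 bins are needed.
So 7 is already optimal.

0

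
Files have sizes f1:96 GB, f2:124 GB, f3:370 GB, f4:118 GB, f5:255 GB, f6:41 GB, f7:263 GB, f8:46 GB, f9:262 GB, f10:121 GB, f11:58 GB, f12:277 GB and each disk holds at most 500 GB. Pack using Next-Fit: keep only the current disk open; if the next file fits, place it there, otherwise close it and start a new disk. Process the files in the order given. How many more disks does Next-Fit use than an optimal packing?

Next-Fit: [96,124] [370,118] [255,41] [263,46] [262,121,58] [277] → 6 disks.
Total size 2031 GB; any packing needs at least ⌈2031/500⌉ = 5 disks.
An optimal packing achieves that bound: [370,124] [277,121,96] [263,118,58,46] [262,41] [255] → 5 disks.
Excess: 6 − 5 = 1.

1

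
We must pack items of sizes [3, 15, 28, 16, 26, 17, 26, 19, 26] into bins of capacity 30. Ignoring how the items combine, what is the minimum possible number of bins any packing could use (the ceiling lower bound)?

Total size = 3 + 15 + 28 + 16 + 26 + 17 + 26 + 19 + 26 = 176.
⌈176 / 30⌉ = 6.

6 bins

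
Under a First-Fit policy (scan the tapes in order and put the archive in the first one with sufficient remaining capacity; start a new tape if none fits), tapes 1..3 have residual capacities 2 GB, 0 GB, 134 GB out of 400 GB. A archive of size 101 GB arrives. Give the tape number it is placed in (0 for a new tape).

3

Tapes with room: tape 3 (134 GB).
The first with room is tape 3.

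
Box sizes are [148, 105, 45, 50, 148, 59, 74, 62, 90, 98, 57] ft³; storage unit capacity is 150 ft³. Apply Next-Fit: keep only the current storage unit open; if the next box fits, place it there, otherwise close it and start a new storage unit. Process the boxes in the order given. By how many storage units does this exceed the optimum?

Next-Fit: [148] [105,45] [50] [148] [59,74] [62] [90] [98] [57] → 9 storage units.
Total size 936 ft³; any packing needs at least ⌈936/150⌉ = 7 storage units.
An optimal packing achieves that bound: [148] [148] [105,45] [98,50] [90,59] [74,62] [57] → 7 storage units.
Excess: 9 − 7 = 2.

2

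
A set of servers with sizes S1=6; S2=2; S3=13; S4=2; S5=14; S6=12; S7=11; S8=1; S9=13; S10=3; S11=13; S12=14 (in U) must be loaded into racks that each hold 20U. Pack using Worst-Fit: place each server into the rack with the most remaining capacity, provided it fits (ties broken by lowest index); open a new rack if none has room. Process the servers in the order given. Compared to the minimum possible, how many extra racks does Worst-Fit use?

1

Worst-Fit: [6,2,2,1,3] [13] [14] [12] [11] [13] [13] [14] → 8 racks.
7 servers exceed 10U (half the capacity), and no two of those can share a rack, so at least 7 racks are needed.
An optimal packing achieves that bound: [14,6] [14,3,2,1] [13,2] [13] [13] [12] [11] → 7 racks.
Excess: 8 − 7 = 1.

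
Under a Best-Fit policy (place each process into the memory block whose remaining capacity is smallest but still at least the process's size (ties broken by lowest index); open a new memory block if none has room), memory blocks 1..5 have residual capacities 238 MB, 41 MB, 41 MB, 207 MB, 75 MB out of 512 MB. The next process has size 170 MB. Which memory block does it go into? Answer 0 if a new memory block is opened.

Memory blocks with room: memory block 1 (238 MB), memory block 4 (207 MB).
Tightest fit is memory block 4 with 207 MB free.

4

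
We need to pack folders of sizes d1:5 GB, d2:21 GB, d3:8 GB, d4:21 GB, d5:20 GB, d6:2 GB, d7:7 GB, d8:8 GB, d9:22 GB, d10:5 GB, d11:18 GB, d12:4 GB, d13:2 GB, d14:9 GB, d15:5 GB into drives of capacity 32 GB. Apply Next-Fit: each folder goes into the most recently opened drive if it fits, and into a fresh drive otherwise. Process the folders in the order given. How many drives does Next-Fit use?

6

drive 1: place d1 (5 GB), 27 GB left
drive 1: place d2 (21 GB), 6 GB left
drive 2: place d3 (8 GB), 24 GB left
drive 2: place d4 (21 GB), 3 GB left
drive 3: place d5 (20 GB), 12 GB left
drive 3: place d6 (2 GB), 10 GB left
drive 3: place d7 (7 GB), 3 GB left
drive 4: place d8 (8 GB), 24 GB left
drive 4: place d9 (22 GB), 2 GB left
drive 5: place d10 (5 GB), 27 GB left
drive 5: place d11 (18 GB), 9 GB left
drive 5: place d12 (4 GB), 5 GB left
drive 5: place d13 (2 GB), 3 GB left
drive 6: place d14 (9 GB), 23 GB left
drive 6: place d15 (5 GB), 18 GB left
Final drives: [5,21] [8,21] [20,2,7] [8,22] [5,18,4,2] [9,5].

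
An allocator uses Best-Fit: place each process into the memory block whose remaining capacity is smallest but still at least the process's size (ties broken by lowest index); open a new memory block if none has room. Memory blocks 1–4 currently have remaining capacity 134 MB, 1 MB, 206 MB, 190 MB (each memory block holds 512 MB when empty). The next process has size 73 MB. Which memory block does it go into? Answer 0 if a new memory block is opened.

1

Memory blocks with room: memory block 1 (134 MB), memory block 3 (206 MB), memory block 4 (190 MB).
Tightest fit is memory block 1 with 134 MB free.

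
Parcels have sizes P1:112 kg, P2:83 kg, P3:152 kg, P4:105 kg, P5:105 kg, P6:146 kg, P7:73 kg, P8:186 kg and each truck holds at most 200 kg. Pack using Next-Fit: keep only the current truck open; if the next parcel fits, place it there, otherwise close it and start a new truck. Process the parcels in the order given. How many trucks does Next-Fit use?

P1 (112 kg) → truck 1 (remaining 88 kg)
P2 (83 kg) → truck 1 (remaining 5 kg)
P3 (152 kg) → truck 2 (remaining 48 kg)
P4 (105 kg) → truck 3 (remaining 95 kg)
P5 (105 kg) → truck 4 (remaining 95 kg)
P6 (146 kg) → truck 5 (remaining 54 kg)
P7 (73 kg) → truck 6 (remaining 127 kg)
P8 (186 kg) → truck 7 (remaining 14 kg)

7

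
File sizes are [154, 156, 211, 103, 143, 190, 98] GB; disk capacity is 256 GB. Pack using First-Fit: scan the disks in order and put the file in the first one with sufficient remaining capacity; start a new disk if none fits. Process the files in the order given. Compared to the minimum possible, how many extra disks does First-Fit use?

First-Fit: [154,98] [156] [211] [103,143] [190] → 5 disks.
Total size 1055 GB; any packing needs at least ⌈1055/256⌉ = 5 disks.
So 5 is already optimal.

0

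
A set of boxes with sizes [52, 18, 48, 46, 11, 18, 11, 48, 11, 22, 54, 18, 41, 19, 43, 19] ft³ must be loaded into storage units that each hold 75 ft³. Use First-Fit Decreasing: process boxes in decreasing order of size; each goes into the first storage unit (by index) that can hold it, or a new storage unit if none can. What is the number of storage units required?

Sorted descending: 54, 52, 48, 48, 46, 43, 41, 22, 19, 19, 18, 18, 18, 11, 11, 11.
54 ft³ → storage unit 1 (remaining 21 ft³)
52 ft³ → storage unit 2 (remaining 23 ft³)
48 ft³ → storage unit 3 (remaining 27 ft³)
48 ft³ → storage unit 4 (remaining 27 ft³)
46 ft³ → storage unit 5 (remaining 29 ft³)
43 ft³ → storage unit 6 (remaining 32 ft³)
41 ft³ → storage unit 7 (remaining 34 ft³)
22 ft³ → storage unit 2 (remaining 1 ft³)
19 ft³ → storage unit 1 (remaining 2 ft³)
19 ft³ → storage unit 3 (remaining 8 ft³)
18 ft³ → storage unit 4 (remaining 9 ft³)
18 ft³ → storage unit 5 (remaining 11 ft³)
18 ft³ → storage unit 6 (remaining 14 ft³)
11 ft³ → storage unit 5 (remaining 0 ft³)
11 ft³ → storage unit 6 (remaining 3 ft³)
11 ft³ → storage unit 7 (remaining 23 ft³)
Final storage units: [54,19] [52,22] [48,19] [48,18] [46,18,11] [43,18,11] [41,11].

7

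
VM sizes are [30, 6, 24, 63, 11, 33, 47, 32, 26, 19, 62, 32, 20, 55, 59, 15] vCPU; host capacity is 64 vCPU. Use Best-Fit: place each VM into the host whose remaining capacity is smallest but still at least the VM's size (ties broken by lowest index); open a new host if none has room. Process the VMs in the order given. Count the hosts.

host 1: place 30 vCPU, 34 vCPU left
host 1: place 6 vCPU, 28 vCPU left
host 1: place 24 vCPU, 4 vCPU left
host 2: place 63 vCPU, 1 vCPU left
host 3: place 11 vCPU, 53 vCPU left
host 3: place 33 vCPU, 20 vCPU left
host 4: place 47 vCPU, 17 vCPU left
host 5: place 32 vCPU, 32 vCPU left
host 5: place 26 vCPU, 6 vCPU left
host 3: place 19 vCPU, 1 vCPU left
host 6: place 62 vCPU, 2 vCPU left
host 7: place 32 vCPU, 32 vCPU left
host 7: place 20 vCPU, 12 vCPU left
host 8: place 55 vCPU, 9 vCPU left
host 9: place 59 vCPU, 5 vCPU left
host 4: place 15 vCPU, 2 vCPU left

9 hosts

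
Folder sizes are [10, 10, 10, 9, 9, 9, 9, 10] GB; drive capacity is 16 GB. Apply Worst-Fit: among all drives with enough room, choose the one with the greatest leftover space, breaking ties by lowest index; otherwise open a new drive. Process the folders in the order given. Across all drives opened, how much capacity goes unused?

52

Put 10 GB in drive 1; 6 GB remain.
Put 10 GB in drive 2; 6 GB remain.
Put 10 GB in drive 3; 6 GB remain.
Put 9 GB in drive 4; 7 GB remain.
Put 9 GB in drive 5; 7 GB remain.
Put 9 GB in drive 6; 7 GB remain.
Put 9 GB in drive 7; 7 GB remain.
Put 10 GB in drive 8; 6 GB remain.
8 drives × 16 GB = 128 GB; used 76 GB; unused 52 GB.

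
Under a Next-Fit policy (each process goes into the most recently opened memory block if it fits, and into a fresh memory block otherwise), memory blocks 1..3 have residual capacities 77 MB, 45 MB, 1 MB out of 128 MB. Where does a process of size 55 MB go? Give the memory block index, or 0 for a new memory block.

Next-Fit only looks at memory block 3, which has 1 MB free.
55 MB does not fit, so a new memory block is opened.

0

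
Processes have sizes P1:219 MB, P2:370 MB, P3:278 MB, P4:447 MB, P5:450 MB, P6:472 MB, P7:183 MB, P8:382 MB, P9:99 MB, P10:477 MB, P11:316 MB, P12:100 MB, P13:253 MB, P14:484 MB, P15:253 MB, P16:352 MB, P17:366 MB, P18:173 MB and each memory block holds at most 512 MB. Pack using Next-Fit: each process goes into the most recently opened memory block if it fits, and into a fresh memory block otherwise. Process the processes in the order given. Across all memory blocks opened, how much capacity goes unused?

Put P1 (219 MB) in memory block 1; 293 MB remain.
Put P2 (370 MB) in memory block 2; 142 MB remain.
Put P3 (278 MB) in memory block 3; 234 MB remain.
Put P4 (447 MB) in memory block 4; 65 MB remain.
Put P5 (450 MB) in memory block 5; 62 MB remain.
Put P6 (472 MB) in memory block 6; 40 MB remain.
Put P7 (183 MB) in memory block 7; 329 MB remain.
Put P8 (382 MB) in memory block 8; 130 MB remain.
Put P9 (99 MB) in memory block 8; 31 MB remain.
Put P10 (477 MB) in memory block 9; 35 MB remain.
Put P11 (316 MB) in memory block 10; 196 MB remain.
Put P12 (100 MB) in memory block 10; 96 MB remain.
Put P13 (253 MB) in memory block 11; 259 MB remain.
Put P14 (484 MB) in memory block 12; 28 MB remain.
Put P15 (253 MB) in memory block 13; 259 MB remain.
Put P16 (352 MB) in memory block 14; 160 MB remain.
Put P17 (366 MB) in memory block 15; 146 MB remain.
Put P18 (173 MB) in memory block 16; 339 MB remain.
16 memory blocks × 512 MB = 8192 MB; used 5674 MB; unused 2518 MB.

2518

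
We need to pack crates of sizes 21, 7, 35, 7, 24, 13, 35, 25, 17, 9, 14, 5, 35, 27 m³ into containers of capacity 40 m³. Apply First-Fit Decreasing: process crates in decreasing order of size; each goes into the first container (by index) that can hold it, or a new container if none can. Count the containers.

8

Sorted descending: 35, 35, 35, 27, 25, 24, 21, 17, 14, 13, 9, 7, 7, 5.
Put 35 m³ in container 1; 5 m³ remain.
Put 35 m³ in container 2; 5 m³ remain.
Put 35 m³ in container 3; 5 m³ remain.
Put 27 m³ in container 4; 13 m³ remain.
Put 25 m³ in container 5; 15 m³ remain.
Put 24 m³ in container 6; 16 m³ remain.
Put 21 m³ in container 7; 19 m³ remain.
Put 17 m³ in container 7; 2 m³ remain.
Put 14 m³ in container 5; 1 m³ remain.
Put 13 m³ in container 4; 0 m³ remain.
Put 9 m³ in container 6; 7 m³ remain.
Put 7 m³ in container 6; 0 m³ remain.
Put 7 m³ in container 8; 33 m³ remain.
Put 5 m³ in container 1; 0 m³ remain.
Final containers: [35,5] [35] [35] [27,13] [25,14] [24,9,7] [21,17] [7].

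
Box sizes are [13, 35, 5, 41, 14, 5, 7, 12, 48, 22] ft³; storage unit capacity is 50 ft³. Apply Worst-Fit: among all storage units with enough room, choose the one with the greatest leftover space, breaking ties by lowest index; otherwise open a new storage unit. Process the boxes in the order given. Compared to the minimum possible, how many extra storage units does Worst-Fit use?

Worst-Fit: [13,35] [5,41] [14,5,7,12] [48] [22] → 5 storage units.
Total size 202 ft³; any packing needs at least ⌈202/50⌉ = 5 storage units.
So 5 is already optimal.

0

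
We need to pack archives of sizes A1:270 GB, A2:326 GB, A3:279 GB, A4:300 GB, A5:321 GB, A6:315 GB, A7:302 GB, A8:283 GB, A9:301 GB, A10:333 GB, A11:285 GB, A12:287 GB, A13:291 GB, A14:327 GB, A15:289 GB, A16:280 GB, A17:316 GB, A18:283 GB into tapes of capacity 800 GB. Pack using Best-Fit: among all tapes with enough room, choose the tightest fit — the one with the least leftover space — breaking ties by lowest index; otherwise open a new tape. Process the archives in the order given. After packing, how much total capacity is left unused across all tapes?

A1 (270 GB) → tape 1 (remaining 530 GB)
A2 (326 GB) → tape 1 (remaining 204 GB)
A3 (279 GB) → tape 2 (remaining 521 GB)
A4 (300 GB) → tape 2 (remaining 221 GB)
A5 (321 GB) → tape 3 (remaining 479 GB)
A6 (315 GB) → tape 3 (remaining 164 GB)
A7 (302 GB) → tape 4 (remaining 498 GB)
A8 (283 GB) → tape 4 (remaining 215 GB)
A9 (301 GB) → tape 5 (remaining 499 GB)
A10 (333 GB) → tape 5 (remaining 166 GB)
A11 (285 GB) → tape 6 (remaining 515 GB)
A12 (287 GB) → tape 6 (remaining 228 GB)
A13 (291 GB) → tape 7 (remaining 509 GB)
A14 (327 GB) → tape 7 (remaining 182 GB)
A15 (289 GB) → tape 8 (remaining 511 GB)
A16 (280 GB) → tape 8 (remaining 231 GB)
A17 (316 GB) → tape 9 (remaining 484 GB)
A18 (283 GB) → tape 9 (remaining 201 GB)
9 tapes × 800 GB = 7200 GB; used 5388 GB; unused 1812 GB.

1812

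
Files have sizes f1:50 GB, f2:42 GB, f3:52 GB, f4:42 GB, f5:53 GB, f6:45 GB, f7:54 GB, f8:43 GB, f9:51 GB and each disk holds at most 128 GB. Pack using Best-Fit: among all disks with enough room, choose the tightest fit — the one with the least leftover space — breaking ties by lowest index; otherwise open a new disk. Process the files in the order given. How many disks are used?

5

Put f1 (50 GB) in disk 1; 78 GB remain.
Put f2 (42 GB) in disk 1; 36 GB remain.
Put f3 (52 GB) in disk 2; 76 GB remain.
Put f4 (42 GB) in disk 2; 34 GB remain.
Put f5 (53 GB) in disk 3; 75 GB remain.
Put f6 (45 GB) in disk 3; 30 GB remain.
Put f7 (54 GB) in disk 4; 74 GB remain.
Put f8 (43 GB) in disk 4; 31 GB remain.
Put f9 (51 GB) in disk 5; 77 GB remain.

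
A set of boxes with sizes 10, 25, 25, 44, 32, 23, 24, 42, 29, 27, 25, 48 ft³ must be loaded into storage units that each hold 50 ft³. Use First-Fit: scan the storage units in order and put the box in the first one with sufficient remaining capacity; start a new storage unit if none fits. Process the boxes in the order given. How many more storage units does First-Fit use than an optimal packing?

1

First-Fit: [10,25] [25,23] [44] [32] [24,25] [42] [29] [27] [48] → 9 storage units.
Total size 354 ft³; any packing needs at least ⌈354/50⌉ = 8 storage units.
An optimal packing achieves that bound: [48] [44] [42] [32,10] [29] [27,23] [25,25] [25,24] → 8 storage units.
Excess: 9 − 8 = 1.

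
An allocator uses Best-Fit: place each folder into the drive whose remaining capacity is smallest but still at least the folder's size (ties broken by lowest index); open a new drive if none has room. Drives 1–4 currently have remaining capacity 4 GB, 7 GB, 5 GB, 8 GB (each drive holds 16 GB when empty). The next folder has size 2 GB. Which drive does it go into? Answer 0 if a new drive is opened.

Drives with room: drive 1 (4 GB), drive 2 (7 GB), drive 3 (5 GB), drive 4 (8 GB).
Tightest fit is drive 1 with 4 GB free.

1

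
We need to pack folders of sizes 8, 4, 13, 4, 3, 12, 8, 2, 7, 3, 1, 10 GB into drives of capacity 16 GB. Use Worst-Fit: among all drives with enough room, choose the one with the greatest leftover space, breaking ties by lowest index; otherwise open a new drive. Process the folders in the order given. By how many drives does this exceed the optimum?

Worst-Fit: [8,4,4] [13,3] [12] [8,2,1] [7,3] [10] → 6 drives.
Total size 75 GB; any packing needs at least ⌈75/16⌉ = 5 drives.
An optimal packing achieves that bound: [13,3] [12,4] [10,4,2] [8,8] [7,3,1] → 5 drives.
Excess: 6 − 5 = 1.

1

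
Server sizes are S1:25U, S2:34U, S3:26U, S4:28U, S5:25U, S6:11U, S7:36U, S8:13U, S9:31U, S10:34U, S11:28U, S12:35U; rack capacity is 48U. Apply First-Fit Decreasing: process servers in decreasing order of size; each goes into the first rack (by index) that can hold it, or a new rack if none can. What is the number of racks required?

Sorted descending: 36, 35, 34, 34, 31, 28, 28, 26, 25, 25, 13, 11.
rack 1: place 36U, 12U left
rack 2: place 35U, 13U left
rack 3: place 34U, 14U left
rack 4: place 34U, 14U left
rack 5: place 31U, 17U left
rack 6: place 28U, 20U left
rack 7: place 28U, 20U left
rack 8: place 26U, 22U left
rack 9: place 25U, 23U left
rack 10: place 25U, 23U left
rack 2: place 13U, 0U left
rack 1: place 11U, 1U left

10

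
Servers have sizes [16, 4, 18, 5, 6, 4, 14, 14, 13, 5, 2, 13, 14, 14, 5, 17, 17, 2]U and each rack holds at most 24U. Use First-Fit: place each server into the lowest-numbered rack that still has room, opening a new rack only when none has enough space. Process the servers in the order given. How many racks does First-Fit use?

10

Put 16U in rack 1; 8U remain.
Put 4U in rack 1; 4U remain.
Put 18U in rack 2; 6U remain.
Put 5U in rack 2; 1U remain.
Put 6U in rack 3; 18U remain.
Put 4U in rack 1; 0U remain.
Put 14U in rack 3; 4U remain.
Put 14U in rack 4; 10U remain.
Put 13U in rack 5; 11U remain.
Put 5U in rack 4; 5U remain.
Put 2U in rack 3; 2U remain.
Put 13U in rack 6; 11U remain.
Put 14U in rack 7; 10U remain.
Put 14U in rack 8; 10U remain.
Put 5U in rack 4; 0U remain.
Put 17U in rack 9; 7U remain.
Put 17U in rack 10; 7U remain.
Put 2U in rack 3; 0U remain.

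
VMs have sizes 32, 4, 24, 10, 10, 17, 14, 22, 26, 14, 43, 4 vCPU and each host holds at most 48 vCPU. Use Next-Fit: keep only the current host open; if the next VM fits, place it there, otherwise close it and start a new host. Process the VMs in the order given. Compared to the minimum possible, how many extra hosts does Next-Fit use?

1

Next-Fit: [32,4] [24,10,10] [17,14] [22,26] [14] [43,4] → 6 hosts.
Total size 220 vCPU; any packing needs at least ⌈220/48⌉ = 5 hosts.
An optimal packing achieves that bound: [43,4] [32,14] [26,22] [24,17,4] [14,10,10] → 5 hosts.
Excess: 6 − 5 = 1.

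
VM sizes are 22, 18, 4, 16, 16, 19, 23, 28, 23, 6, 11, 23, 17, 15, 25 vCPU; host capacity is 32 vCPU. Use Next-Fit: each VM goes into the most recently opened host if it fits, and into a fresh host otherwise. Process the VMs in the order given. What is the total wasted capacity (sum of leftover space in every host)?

86

host 1: place 22 vCPU, 10 vCPU left
host 2: place 18 vCPU, 14 vCPU left
host 2: place 4 vCPU, 10 vCPU left
host 3: place 16 vCPU, 16 vCPU left
host 3: place 16 vCPU, 0 vCPU left
host 4: place 19 vCPU, 13 vCPU left
host 5: place 23 vCPU, 9 vCPU left
host 6: place 28 vCPU, 4 vCPU left
host 7: place 23 vCPU, 9 vCPU left
host 7: place 6 vCPU, 3 vCPU left
host 8: place 11 vCPU, 21 vCPU left
host 9: place 23 vCPU, 9 vCPU left
host 10: place 17 vCPU, 15 vCPU left
host 10: place 15 vCPU, 0 vCPU left
host 11: place 25 vCPU, 7 vCPU left
11 hosts × 32 vCPU = 352 vCPU; used 266 vCPU; unused 86 vCPU.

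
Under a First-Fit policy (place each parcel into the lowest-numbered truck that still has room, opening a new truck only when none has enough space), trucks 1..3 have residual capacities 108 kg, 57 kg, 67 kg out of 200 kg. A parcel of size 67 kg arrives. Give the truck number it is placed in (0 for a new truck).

Trucks with room: truck 1 (108 kg), truck 3 (67 kg).
The first with room is truck 1.

1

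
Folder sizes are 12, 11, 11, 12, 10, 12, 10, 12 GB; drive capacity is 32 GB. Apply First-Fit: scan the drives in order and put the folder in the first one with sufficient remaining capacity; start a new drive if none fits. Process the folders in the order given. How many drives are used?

4

Put 12 GB in drive 1; 20 GB remain.
Put 11 GB in drive 1; 9 GB remain.
Put 11 GB in drive 2; 21 GB remain.
Put 12 GB in drive 2; 9 GB remain.
Put 10 GB in drive 3; 22 GB remain.
Put 12 GB in drive 3; 10 GB remain.
Put 10 GB in drive 3; 0 GB remain.
Put 12 GB in drive 4; 20 GB remain.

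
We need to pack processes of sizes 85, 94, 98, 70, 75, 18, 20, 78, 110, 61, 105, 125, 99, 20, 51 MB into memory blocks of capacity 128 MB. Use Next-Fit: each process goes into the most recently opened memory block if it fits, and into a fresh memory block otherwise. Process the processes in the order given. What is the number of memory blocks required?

12

Put 85 MB in memory block 1; 43 MB remain.
Put 94 MB in memory block 2; 34 MB remain.
Put 98 MB in memory block 3; 30 MB remain.
Put 70 MB in memory block 4; 58 MB remain.
Put 75 MB in memory block 5; 53 MB remain.
Put 18 MB in memory block 5; 35 MB remain.
Put 20 MB in memory block 5; 15 MB remain.
Put 78 MB in memory block 6; 50 MB remain.
Put 110 MB in memory block 7; 18 MB remain.
Put 61 MB in memory block 8; 67 MB remain.
Put 105 MB in memory block 9; 23 MB remain.
Put 125 MB in memory block 10; 3 MB remain.
Put 99 MB in memory block 11; 29 MB remain.
Put 20 MB in memory block 11; 9 MB remain.
Put 51 MB in memory block 12; 77 MB remain.
Final memory blocks: [85] [94] [98] [70] [75,18,20] [78] [110] [61] [105] [125] [99,20] [51].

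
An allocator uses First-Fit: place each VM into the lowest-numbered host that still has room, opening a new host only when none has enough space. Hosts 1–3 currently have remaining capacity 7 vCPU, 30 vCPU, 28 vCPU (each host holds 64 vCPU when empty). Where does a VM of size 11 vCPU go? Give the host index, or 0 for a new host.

2

Hosts with room: host 2 (30 vCPU), host 3 (28 vCPU).
The first with room is host 2.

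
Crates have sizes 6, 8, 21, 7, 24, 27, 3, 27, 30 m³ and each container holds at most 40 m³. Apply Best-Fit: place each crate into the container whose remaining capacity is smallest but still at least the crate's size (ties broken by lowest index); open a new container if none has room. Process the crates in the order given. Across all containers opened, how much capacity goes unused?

Put 6 m³ in container 1; 34 m³ remain.
Put 8 m³ in container 1; 26 m³ remain.
Put 21 m³ in container 1; 5 m³ remain.
Put 7 m³ in container 2; 33 m³ remain.
Put 24 m³ in container 2; 9 m³ remain.
Put 27 m³ in container 3; 13 m³ remain.
Put 3 m³ in container 1; 2 m³ remain.
Put 27 m³ in container 4; 13 m³ remain.
Put 30 m³ in container 5; 10 m³ remain.
5 containers × 40 m³ = 200 m³; used 153 m³; unused 47 m³.

47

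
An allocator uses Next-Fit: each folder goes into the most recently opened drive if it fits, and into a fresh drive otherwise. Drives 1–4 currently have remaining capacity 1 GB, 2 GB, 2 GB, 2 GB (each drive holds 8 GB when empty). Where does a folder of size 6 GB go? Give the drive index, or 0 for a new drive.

0

Next-Fit only looks at drive 4, which has 2 GB free.
6 GB does not fit, so a new drive is opened.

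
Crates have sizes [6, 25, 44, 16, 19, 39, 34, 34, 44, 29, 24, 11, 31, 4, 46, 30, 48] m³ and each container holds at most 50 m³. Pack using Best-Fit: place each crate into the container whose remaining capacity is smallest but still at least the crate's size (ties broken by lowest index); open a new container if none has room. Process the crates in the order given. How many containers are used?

12

Put 6 m³ in container 1; 44 m³ remain.
Put 25 m³ in container 1; 19 m³ remain.
Put 44 m³ in container 2; 6 m³ remain.
Put 16 m³ in container 1; 3 m³ remain.
Put 19 m³ in container 3; 31 m³ remain.
Put 39 m³ in container 4; 11 m³ remain.
Put 34 m³ in container 5; 16 m³ remain.
Put 34 m³ in container 6; 16 m³ remain.
Put 44 m³ in container 7; 6 m³ remain.
Put 29 m³ in container 3; 2 m³ remain.
Put 24 m³ in container 8; 26 m³ remain.
Put 11 m³ in container 4; 0 m³ remain.
Put 31 m³ in container 9; 19 m³ remain.
Put 4 m³ in container 2; 2 m³ remain.
Put 46 m³ in container 10; 4 m³ remain.
Put 30 m³ in container 11; 20 m³ remain.
Put 48 m³ in container 12; 2 m³ remain.
Final containers: [6,25,16] [44,4] [19,29] [39,11] [34] [34] [44] [24] [31] [46] [30] [48].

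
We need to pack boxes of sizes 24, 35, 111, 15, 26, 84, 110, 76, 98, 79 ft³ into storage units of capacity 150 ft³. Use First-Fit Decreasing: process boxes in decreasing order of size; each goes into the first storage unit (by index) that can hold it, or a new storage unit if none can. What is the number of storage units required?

Sorted descending: 111, 110, 98, 84, 79, 76, 35, 26, 24, 15.
Put 111 ft³ in storage unit 1; 39 ft³ remain.
Put 110 ft³ in storage unit 2; 40 ft³ remain.
Put 98 ft³ in storage unit 3; 52 ft³ remain.
Put 84 ft³ in storage unit 4; 66 ft³ remain.
Put 79 ft³ in storage unit 5; 71 ft³ remain.
Put 76 ft³ in storage unit 6; 74 ft³ remain.
Put 35 ft³ in storage unit 1; 4 ft³ remain.
Put 26 ft³ in storage unit 2; 14 ft³ remain.
Put 24 ft³ in storage unit 3; 28 ft³ remain.
Put 15 ft³ in storage unit 3; 13 ft³ remain.

6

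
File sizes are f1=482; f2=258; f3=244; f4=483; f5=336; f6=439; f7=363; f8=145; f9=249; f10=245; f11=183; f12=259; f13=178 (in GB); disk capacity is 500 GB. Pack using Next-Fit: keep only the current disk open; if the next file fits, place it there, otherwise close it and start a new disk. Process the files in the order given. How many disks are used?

Put f1 (482 GB) in disk 1; 18 GB remain.
Put f2 (258 GB) in disk 2; 242 GB remain.
Put f3 (244 GB) in disk 3; 256 GB remain.
Put f4 (483 GB) in disk 4; 17 GB remain.
Put f5 (336 GB) in disk 5; 164 GB remain.
Put f6 (439 GB) in disk 6; 61 GB remain.
Put f7 (363 GB) in disk 7; 137 GB remain.
Put f8 (145 GB) in disk 8; 355 GB remain.
Put f9 (249 GB) in disk 8; 106 GB remain.
Put f10 (245 GB) in disk 9; 255 GB remain.
Put f11 (183 GB) in disk 9; 72 GB remain.
Put f12 (259 GB) in disk 10; 241 GB remain.
Put f13 (178 GB) in disk 10; 63 GB remain.
Final disks: [482] [258] [244] [483] [336] [439] [363] [145,249] [245,183] [259,178].

10 disks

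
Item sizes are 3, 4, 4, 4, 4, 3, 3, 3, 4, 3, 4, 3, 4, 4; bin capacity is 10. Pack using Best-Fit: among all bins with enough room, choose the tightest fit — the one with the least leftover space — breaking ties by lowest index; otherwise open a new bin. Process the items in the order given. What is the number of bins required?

bin 1: place 3, 7 left
bin 1: place 4, 3 left
bin 2: place 4, 6 left
bin 2: place 4, 2 left
bin 3: place 4, 6 left
bin 1: place 3, 0 left
bin 3: place 3, 3 left
bin 3: place 3, 0 left
bin 4: place 4, 6 left
bin 4: place 3, 3 left
bin 5: place 4, 6 left
bin 4: place 3, 0 left
bin 5: place 4, 2 left
bin 6: place 4, 6 left

6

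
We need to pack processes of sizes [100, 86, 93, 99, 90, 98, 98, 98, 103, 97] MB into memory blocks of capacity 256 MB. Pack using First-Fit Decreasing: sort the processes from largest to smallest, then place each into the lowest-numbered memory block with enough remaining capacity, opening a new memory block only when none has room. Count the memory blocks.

5

Sorted descending: 103, 100, 99, 98, 98, 98, 97, 93, 90, 86.
Put 103 MB in memory block 1; 153 MB remain.
Put 100 MB in memory block 1; 53 MB remain.
Put 99 MB in memory block 2; 157 MB remain.
Put 98 MB in memory block 2; 59 MB remain.
Put 98 MB in memory block 3; 158 MB remain.
Put 98 MB in memory block 3; 60 MB remain.
Put 97 MB in memory block 4; 159 MB remain.
Put 93 MB in memory block 4; 66 MB remain.
Put 90 MB in memory block 5; 166 MB remain.
Put 86 MB in memory block 5; 80 MB remain.
Final memory blocks: [103,100] [99,98] [98,98] [97,93] [90,86].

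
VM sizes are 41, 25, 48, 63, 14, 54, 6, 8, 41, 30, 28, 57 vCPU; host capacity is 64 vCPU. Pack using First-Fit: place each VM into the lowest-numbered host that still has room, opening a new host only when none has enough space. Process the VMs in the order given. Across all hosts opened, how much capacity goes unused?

97

41 vCPU → host 1 (remaining 23 vCPU)
25 vCPU → host 2 (remaining 39 vCPU)
48 vCPU → host 3 (remaining 16 vCPU)
63 vCPU → host 4 (remaining 1 vCPU)
14 vCPU → host 1 (remaining 9 vCPU)
54 vCPU → host 5 (remaining 10 vCPU)
6 vCPU → host 1 (remaining 3 vCPU)
8 vCPU → host 2 (remaining 31 vCPU)
41 vCPU → host 6 (remaining 23 vCPU)
30 vCPU → host 2 (remaining 1 vCPU)
28 vCPU → host 7 (remaining 36 vCPU)
57 vCPU → host 8 (remaining 7 vCPU)
8 hosts × 64 vCPU = 512 vCPU; used 415 vCPU; unused 97 vCPU.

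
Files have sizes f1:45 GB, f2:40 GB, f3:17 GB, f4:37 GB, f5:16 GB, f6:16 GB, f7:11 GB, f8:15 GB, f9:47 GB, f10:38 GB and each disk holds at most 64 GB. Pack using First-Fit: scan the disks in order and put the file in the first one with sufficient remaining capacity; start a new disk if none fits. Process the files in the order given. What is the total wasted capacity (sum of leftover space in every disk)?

disk 1: place f1 (45 GB), 19 GB left
disk 2: place f2 (40 GB), 24 GB left
disk 1: place f3 (17 GB), 2 GB left
disk 3: place f4 (37 GB), 27 GB left
disk 2: place f5 (16 GB), 8 GB left
disk 3: place f6 (16 GB), 11 GB left
disk 3: place f7 (11 GB), 0 GB left
disk 4: place f8 (15 GB), 49 GB left
disk 4: place f9 (47 GB), 2 GB left
disk 5: place f10 (38 GB), 26 GB left
5 disks × 64 GB = 320 GB; used 282 GB; unused 38 GB.

38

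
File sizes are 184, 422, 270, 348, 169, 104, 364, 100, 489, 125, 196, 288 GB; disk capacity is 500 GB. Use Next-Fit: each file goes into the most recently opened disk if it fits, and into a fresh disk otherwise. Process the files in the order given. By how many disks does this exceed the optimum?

2

Next-Fit: [184] [422] [270] [348] [169,104] [364,100] [489] [125,196] [288] → 9 disks.
Total size 3059 GB; any packing needs at least ⌈3059/500⌉ = 7 disks.
An optimal packing achieves that bound: [489] [422] [364,125] [348,104] [288,196] [270,184] [169,100] → 7 disks.
Excess: 9 − 7 = 2.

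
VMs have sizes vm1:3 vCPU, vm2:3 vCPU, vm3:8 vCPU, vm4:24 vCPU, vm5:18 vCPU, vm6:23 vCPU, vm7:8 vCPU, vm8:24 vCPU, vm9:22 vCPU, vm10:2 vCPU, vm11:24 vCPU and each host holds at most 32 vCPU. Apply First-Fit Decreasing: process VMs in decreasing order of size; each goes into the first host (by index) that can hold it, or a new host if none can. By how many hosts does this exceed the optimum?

0

First-Fit Decreasing: [24,8] [24,8] [24,3,3,2] [23] [22] [18] → 6 hosts.
6 VMs exceed 16 vCPU (half the capacity), and no two of those can share a host, so at least 6 hosts are needed.
So 6 is already optimal.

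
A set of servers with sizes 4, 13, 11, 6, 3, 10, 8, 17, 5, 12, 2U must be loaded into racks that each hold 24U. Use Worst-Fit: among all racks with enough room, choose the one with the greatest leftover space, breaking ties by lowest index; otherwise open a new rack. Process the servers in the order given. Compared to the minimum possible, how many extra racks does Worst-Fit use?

1

Worst-Fit: [4,13,3] [11,6,5] [10,8] [17] [12,2] → 5 racks.
Total size 91U; any packing needs at least ⌈91/24⌉ = 4 racks.
An optimal packing achieves that bound: [17,6] [13,11] [12,10,2] [8,5,4,3] → 4 racks.
Excess: 5 − 4 = 1.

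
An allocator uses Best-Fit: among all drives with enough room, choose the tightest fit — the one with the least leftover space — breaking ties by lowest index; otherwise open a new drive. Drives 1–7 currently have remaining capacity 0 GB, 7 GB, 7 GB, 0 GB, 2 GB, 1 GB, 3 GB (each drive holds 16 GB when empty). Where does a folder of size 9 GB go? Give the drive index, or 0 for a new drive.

0

No drive has ≥ 9 GB free, so a new drive is opened.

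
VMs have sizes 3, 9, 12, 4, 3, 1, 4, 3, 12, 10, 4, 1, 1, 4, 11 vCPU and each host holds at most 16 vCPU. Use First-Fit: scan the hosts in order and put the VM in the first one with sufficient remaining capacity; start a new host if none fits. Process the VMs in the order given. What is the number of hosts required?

6 hosts

host 1: place 3 vCPU, 13 vCPU left
host 1: place 9 vCPU, 4 vCPU left
host 2: place 12 vCPU, 4 vCPU left
host 1: place 4 vCPU, 0 vCPU left
host 2: place 3 vCPU, 1 vCPU left
host 2: place 1 vCPU, 0 vCPU left
host 3: place 4 vCPU, 12 vCPU left
host 3: place 3 vCPU, 9 vCPU left
host 4: place 12 vCPU, 4 vCPU left
host 5: place 10 vCPU, 6 vCPU left
host 3: place 4 vCPU, 5 vCPU left
host 3: place 1 vCPU, 4 vCPU left
host 3: place 1 vCPU, 3 vCPU left
host 4: place 4 vCPU, 0 vCPU left
host 6: place 11 vCPU, 5 vCPU left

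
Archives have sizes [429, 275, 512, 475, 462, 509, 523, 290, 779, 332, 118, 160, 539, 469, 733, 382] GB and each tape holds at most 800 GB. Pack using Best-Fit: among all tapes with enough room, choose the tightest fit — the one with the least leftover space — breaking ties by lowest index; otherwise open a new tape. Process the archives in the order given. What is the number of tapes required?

11 tapes

Put 429 GB in tape 1; 371 GB remain.
Put 275 GB in tape 1; 96 GB remain.
Put 512 GB in tape 2; 288 GB remain.
Put 475 GB in tape 3; 325 GB remain.
Put 462 GB in tape 4; 338 GB remain.
Put 509 GB in tape 5; 291 GB remain.
Put 523 GB in tape 6; 277 GB remain.
Put 290 GB in tape 5; 1 GB remain.
Put 779 GB in tape 7; 21 GB remain.
Put 332 GB in tape 4; 6 GB remain.
Put 118 GB in tape 6; 159 GB remain.
Put 160 GB in tape 2; 128 GB remain.
Put 539 GB in tape 8; 261 GB remain.
Put 469 GB in tape 9; 331 GB remain.
Put 733 GB in tape 10; 67 GB remain.
Put 382 GB in tape 11; 418 GB remain.
Final tapes: [429,275] [512,160] [475] [462,332] [509,290] [523,118] [779] [539] [469] [733] [382].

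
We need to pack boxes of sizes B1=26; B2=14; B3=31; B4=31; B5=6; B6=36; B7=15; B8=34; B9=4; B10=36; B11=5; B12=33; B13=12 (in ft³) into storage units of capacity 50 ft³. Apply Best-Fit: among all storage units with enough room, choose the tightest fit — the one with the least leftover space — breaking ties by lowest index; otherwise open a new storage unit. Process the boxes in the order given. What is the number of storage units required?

7

Put B1 (26 ft³) in storage unit 1; 24 ft³ remain.
Put B2 (14 ft³) in storage unit 1; 10 ft³ remain.
Put B3 (31 ft³) in storage unit 2; 19 ft³ remain.
Put B4 (31 ft³) in storage unit 3; 19 ft³ remain.
Put B5 (6 ft³) in storage unit 1; 4 ft³ remain.
Put B6 (36 ft³) in storage unit 4; 14 ft³ remain.
Put B7 (15 ft³) in storage unit 2; 4 ft³ remain.
Put B8 (34 ft³) in storage unit 5; 16 ft³ remain.
Put B9 (4 ft³) in storage unit 1; 0 ft³ remain.
Put B10 (36 ft³) in storage unit 6; 14 ft³ remain.
Put B11 (5 ft³) in storage unit 4; 9 ft³ remain.
Put B12 (33 ft³) in storage unit 7; 17 ft³ remain.
Put B13 (12 ft³) in storage unit 6; 2 ft³ remain.
Final storage units: [26,14,6,4] [31,15] [31] [36,5] [34] [36,12] [33].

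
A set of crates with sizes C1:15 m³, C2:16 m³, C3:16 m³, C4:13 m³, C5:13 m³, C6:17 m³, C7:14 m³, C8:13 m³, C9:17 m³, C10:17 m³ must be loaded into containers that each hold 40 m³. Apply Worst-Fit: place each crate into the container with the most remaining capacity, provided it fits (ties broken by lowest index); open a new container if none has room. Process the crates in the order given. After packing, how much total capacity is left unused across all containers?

container 1: place C1 (15 m³), 25 m³ left
container 1: place C2 (16 m³), 9 m³ left
container 2: place C3 (16 m³), 24 m³ left
container 2: place C4 (13 m³), 11 m³ left
container 3: place C5 (13 m³), 27 m³ left
container 3: place C6 (17 m³), 10 m³ left
container 4: place C7 (14 m³), 26 m³ left
container 4: place C8 (13 m³), 13 m³ left
container 5: place C9 (17 m³), 23 m³ left
container 5: place C10 (17 m³), 6 m³ left
5 containers × 40 m³ = 200 m³; used 151 m³; unused 49 m³.

49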